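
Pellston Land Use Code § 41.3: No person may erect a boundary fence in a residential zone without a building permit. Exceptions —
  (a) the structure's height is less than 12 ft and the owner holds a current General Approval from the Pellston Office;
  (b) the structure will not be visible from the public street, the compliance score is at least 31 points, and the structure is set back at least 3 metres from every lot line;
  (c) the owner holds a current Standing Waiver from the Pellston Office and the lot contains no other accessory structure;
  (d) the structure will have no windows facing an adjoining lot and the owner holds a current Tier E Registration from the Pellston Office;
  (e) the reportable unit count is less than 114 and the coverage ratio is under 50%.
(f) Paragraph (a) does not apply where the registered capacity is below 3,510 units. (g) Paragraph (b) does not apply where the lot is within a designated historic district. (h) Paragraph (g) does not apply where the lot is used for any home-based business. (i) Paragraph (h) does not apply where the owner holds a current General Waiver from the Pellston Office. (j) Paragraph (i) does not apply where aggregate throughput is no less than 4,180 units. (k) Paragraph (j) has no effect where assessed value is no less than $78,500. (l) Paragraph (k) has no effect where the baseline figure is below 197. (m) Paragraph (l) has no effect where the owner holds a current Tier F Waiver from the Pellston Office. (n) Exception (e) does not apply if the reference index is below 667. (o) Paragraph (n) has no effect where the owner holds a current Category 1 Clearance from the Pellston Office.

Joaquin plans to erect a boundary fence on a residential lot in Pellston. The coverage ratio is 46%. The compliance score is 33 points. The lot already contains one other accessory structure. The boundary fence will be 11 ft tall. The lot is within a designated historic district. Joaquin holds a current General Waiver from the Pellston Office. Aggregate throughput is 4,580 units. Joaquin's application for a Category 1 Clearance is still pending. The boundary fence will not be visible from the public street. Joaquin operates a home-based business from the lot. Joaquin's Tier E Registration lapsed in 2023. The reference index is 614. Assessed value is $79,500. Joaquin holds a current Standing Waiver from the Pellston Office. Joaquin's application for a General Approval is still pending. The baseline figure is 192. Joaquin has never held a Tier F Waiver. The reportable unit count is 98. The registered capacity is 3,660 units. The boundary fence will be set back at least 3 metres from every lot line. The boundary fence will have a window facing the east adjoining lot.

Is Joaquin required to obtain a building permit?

No — exception (b) applies; Joaquin does not need a building permit.

Exception (a) fails — there is no General Approval in force.
Exception (b): the structure will not be visible from the street; the compliance score is 33 points, meeting the 31 points threshold; the setback is at least 3 m on every side — every condition holds. Applying paragraphs (g)–(m): (g) would limit (b) — the lot is in a historic district — but (h) sets (g) aside: (h) operates against (g): a home-based business operates on the lot. (i) would limit (h) — a current General Waiver is held — but (j) sets (i) aside: (j) operates — aggregate throughput is 4,580 units, meeting the 4,180 units threshold. (k) operates (assessed value is $79,500, meeting the $78,500 threshold), but is itself disapplied by (l): (l) is engaged — the baseline figure is 192, below the 197 limit. (m), which would lift (l), does not operate here — the Tier F Waiver is not current. (b) remains available.
Exception (c) fails — the lot already has another accessory structure.
Exception (d) requires that the structure will have no windows facing an adjoining lot; but a window faces an adjoining lot, so (d) is unavailable.
Exception (e)'s conditions are all satisfied: the reportable unit count is 98, less than the 114 limit; the coverage ratio is 46%, under the 50% limit. However, paragraphs (n)–(o) must be considered: (n) is triggered — the reference index is 614, below the 667 limit. (o) is not engaged (the Category 1 Clearance is not current), so (n) stands. Exception (e) does not apply.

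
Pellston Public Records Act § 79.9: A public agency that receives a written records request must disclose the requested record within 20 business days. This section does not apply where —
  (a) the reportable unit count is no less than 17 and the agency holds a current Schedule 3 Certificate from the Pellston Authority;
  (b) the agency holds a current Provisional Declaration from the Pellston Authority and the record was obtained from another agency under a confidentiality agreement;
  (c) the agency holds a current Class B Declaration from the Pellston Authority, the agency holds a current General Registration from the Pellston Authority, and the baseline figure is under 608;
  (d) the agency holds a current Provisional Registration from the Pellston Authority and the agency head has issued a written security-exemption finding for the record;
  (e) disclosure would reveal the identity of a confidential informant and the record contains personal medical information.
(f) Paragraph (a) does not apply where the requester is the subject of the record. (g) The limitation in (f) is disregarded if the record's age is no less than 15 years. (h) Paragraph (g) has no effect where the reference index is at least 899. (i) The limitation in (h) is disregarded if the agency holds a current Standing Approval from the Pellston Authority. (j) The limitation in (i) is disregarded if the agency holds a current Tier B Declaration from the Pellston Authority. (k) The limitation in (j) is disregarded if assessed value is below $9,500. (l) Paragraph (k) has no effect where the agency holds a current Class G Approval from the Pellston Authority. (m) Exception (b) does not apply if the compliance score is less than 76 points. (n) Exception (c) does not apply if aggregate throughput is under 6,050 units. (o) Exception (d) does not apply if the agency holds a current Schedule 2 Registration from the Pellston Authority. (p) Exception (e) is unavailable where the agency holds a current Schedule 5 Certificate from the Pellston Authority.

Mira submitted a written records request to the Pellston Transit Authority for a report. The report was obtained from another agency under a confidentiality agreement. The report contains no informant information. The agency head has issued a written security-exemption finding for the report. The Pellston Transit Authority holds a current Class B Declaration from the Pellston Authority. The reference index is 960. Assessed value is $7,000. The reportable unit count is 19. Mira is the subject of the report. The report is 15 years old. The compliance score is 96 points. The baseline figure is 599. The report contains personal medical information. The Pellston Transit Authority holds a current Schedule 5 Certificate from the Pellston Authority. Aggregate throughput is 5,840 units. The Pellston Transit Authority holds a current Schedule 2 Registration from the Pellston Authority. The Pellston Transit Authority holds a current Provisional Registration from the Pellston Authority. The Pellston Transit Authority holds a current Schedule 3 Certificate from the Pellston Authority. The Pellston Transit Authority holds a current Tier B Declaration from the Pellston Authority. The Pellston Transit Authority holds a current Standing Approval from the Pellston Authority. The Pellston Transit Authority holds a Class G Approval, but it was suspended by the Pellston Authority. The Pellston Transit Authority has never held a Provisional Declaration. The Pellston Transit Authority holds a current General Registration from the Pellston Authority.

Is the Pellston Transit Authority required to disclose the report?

Exception (a) is satisfied on its face — the reportable unit count is 19, meeting the 17 threshold; a current Schedule 3 Certificate is held. Under paragraphs (f)–(l): (f) is triggered (Mira is the subject of the report), but is displaced by (g): (g) is engaged — the record's age is 15 years, meeting the 15 years threshold. (h) would limit (g) — the reference index is 960, meeting the 899 threshold — but (i) sets (h) aside: (i) operates against (h): a current Standing Approval is held. (j) is triggered (a current Tier B Declaration is held), but is itself disapplied by (k): (k) operates against (j): assessed value is $7,000, below the $9,500 limit. (l) is inapplicable (no current Class G Approval is held), so (k) stands. Exception (a) stands.
Exception (b) does not apply: the Provisional Declaration is not current.
Exception (c) is satisfied on its face — a current Class B Declaration is held; a current General Registration is held; the baseline figure is 599, under the 608 limit. However, paragraph (n) must be considered: (n) is triggered — aggregate throughput is 5,840 units, under the 6,050 units limit. Exception (c) does not apply.
All of (d)'s requirements are met (a current Provisional Registration is held; a written security-exemption finding has been issued). However, paragraph (o) must be considered: (o) operates against (d): a current Schedule 2 Registration is held. So (d) is unavailable.
Exception (e) fails — the report contains no informant information.

No — exception (a) applies; the Pellston Transit Authority is not required to disclose the report.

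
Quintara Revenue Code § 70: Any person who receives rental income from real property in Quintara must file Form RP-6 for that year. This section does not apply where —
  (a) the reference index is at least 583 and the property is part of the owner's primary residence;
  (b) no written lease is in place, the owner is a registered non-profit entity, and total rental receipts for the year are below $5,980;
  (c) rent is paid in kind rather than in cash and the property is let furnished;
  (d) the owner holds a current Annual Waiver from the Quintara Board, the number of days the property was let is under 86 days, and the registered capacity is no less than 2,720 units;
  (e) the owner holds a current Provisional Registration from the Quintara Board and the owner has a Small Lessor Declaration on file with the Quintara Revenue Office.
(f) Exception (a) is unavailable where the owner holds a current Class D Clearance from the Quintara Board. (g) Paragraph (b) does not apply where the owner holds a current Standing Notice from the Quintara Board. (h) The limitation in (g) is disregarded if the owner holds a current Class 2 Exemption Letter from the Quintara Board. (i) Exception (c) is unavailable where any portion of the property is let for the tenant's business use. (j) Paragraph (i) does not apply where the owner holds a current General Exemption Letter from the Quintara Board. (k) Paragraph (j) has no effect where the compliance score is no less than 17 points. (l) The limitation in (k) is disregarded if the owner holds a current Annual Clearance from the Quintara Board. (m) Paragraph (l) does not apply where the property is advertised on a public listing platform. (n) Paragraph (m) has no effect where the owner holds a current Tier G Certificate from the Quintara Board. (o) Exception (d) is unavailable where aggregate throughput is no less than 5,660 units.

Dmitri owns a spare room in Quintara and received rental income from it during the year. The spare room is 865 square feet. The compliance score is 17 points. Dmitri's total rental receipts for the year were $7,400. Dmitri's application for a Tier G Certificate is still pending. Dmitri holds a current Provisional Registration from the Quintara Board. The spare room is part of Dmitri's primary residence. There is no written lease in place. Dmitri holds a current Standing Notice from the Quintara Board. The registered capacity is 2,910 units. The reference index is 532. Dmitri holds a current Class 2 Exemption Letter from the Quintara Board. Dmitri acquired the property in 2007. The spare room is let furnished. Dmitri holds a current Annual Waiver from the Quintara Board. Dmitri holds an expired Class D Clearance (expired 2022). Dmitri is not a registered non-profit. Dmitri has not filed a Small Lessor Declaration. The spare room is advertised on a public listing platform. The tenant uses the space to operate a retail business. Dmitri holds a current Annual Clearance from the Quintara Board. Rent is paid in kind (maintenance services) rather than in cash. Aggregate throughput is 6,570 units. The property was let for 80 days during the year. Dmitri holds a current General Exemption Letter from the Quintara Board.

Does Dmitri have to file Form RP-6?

Yes — Dmitri must file Form RP-6.

Exception (a) requires that the reference index is at least 583; but the reference index is 532, short of 583, so (a) is unavailable.
Exception (b) does not apply: Dmitri is not a registered non-profit.
Exception (c)'s conditions are all satisfied: rent is paid in kind; the property is let furnished. But: (i) operates — the space is let for business use. (j) would limit (i) — a current General Exemption Letter is held — but (k) sets (j) aside: (k) is engaged — the compliance score is 17 points, meeting the 17 points threshold. (l) would limit (k) — a current Annual Clearance is held — but (m) sets (l) aside: (m) operates against (l): the property is publicly advertised. (n), which would lift (m), is not engaged — there is no Tier G Certificate in force. Exception (c) does not apply.
Exception (d): a current Annual Waiver is held; the number of days the property was let is 80 days, under the 86 days limit; the registered capacity is 2,910 units, meeting the 2,720 units threshold — every condition holds. However, paragraph (o) must be considered: (o) operates against (d): aggregate throughput is 6,570 units, meeting the 5,660 units threshold. (d) is therefore removed.
Exception (e) does not apply: no Small Lessor Declaration is on file.
Every exception is unavailable, so the rule governs.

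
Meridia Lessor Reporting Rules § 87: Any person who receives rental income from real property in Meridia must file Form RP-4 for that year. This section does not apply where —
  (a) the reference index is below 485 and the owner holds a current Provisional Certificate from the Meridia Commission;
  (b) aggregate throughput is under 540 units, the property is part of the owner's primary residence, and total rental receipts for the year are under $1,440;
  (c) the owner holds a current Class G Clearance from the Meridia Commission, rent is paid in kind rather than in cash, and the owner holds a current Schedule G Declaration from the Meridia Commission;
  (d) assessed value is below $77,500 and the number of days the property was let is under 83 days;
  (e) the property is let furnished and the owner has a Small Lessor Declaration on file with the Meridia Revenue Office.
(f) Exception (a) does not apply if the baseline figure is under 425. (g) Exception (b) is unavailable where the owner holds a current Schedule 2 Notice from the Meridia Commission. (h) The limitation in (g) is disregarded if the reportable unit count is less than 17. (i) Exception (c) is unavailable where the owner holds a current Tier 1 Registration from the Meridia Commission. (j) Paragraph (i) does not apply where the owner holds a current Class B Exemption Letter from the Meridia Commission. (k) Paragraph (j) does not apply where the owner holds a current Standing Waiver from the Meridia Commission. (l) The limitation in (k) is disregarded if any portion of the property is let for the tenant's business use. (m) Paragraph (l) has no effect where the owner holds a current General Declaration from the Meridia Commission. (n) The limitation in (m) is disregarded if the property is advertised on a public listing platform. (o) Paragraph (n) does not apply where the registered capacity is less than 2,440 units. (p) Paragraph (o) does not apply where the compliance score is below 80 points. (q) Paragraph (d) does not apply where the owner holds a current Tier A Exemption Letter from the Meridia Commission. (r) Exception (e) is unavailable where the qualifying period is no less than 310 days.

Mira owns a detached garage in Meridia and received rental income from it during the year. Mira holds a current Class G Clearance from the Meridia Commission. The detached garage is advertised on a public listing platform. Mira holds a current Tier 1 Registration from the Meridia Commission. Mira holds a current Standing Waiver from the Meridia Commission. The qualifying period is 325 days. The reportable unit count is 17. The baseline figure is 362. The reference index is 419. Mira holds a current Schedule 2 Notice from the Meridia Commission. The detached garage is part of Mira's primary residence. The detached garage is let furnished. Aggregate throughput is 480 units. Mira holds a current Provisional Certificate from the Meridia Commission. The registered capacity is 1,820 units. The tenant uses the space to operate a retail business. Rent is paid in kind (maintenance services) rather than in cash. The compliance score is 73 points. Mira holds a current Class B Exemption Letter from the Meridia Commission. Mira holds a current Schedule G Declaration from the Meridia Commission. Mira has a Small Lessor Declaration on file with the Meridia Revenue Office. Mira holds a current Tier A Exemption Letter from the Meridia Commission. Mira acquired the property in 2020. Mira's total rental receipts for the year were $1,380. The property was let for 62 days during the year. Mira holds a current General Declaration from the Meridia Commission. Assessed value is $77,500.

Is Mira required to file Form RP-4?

No — exception (c) applies; Mira is not required to file Form RP-4.

Exception (a): the reference index is 419, below the 485 limit; a current Provisional Certificate is held — every condition holds. But: (f) operates against (a): the baseline figure is 362, under the 425 limit. Exception (a) does not apply.
Exception (b) is satisfied on its face — aggregate throughput is 480 units, under the 540 units limit; the detached garage is part of the primary residence; total rental receipts for the year are $1,380, under the $1,440 limit. However, paragraphs (g)–(h) must be considered: (g) operates against (b): a current Schedule 2 Notice is held. (h) does not operate here (the reportable unit count is 17, not less than 17), so (g) stands. (b) is therefore removed.
Exception (c)'s conditions are all satisfied: a current Class G Clearance is held; rent is paid in kind; a current Schedule G Declaration is held. As to paragraphs (i)–(p): (i) applies (a current Tier 1 Registration is held), but yields to (j): (j) operates against (i): a current Class B Exemption Letter is held. (k) would limit (j) — a current Standing Waiver is held — but (l) sets (k) aside: (l) applies — the space is let for business use. (m) is engaged (a current General Declaration is held), but is itself disapplied by (n): (n) operates against (m): the property is publicly advertised. (o) applies (the registered capacity is 1,820 units, less than the 2,440 units limit), but is set aside by (p): (p) operates against (o): the compliance score is 73 points, below the 80 points limit. So (c) applies.
Exception (d) requires that assessed value is below $77,500; but assessed value is $77,500, not below $77,500, so (d) is unavailable.
Exception (e) is satisfied on its face — the property is let furnished; a Small Lessor Declaration is on file. But: (r) operates against (e): the qualifying period is 325 days, meeting the 310 days threshold. So (e) is unavailable.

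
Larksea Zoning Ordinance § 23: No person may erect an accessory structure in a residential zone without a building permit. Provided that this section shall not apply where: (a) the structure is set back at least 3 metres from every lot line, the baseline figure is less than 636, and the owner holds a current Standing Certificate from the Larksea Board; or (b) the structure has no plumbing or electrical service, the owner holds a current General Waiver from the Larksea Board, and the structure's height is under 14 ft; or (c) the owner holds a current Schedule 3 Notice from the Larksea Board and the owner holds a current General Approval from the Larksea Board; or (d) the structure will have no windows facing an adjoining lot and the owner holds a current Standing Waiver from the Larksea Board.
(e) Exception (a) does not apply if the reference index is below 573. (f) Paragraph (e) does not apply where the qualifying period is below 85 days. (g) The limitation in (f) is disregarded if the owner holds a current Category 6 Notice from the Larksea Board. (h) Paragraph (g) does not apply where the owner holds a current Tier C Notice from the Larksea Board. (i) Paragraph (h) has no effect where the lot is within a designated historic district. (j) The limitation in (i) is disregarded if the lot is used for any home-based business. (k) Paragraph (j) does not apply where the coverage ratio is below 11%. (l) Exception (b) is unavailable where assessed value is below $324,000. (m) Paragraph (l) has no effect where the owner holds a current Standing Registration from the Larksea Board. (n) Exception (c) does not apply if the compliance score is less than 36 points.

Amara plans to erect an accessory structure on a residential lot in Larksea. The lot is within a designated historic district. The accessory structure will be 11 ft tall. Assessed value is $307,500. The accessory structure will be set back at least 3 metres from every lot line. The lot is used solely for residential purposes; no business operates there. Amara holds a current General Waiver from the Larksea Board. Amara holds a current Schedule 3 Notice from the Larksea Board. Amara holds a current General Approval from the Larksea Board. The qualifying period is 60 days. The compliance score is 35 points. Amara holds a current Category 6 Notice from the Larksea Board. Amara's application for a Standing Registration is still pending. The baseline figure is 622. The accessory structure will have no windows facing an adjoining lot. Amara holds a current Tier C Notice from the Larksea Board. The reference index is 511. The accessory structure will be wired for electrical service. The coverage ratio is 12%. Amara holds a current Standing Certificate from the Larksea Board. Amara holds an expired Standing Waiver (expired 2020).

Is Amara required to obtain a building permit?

Exception (a)'s conditions are all satisfied: the setback is at least 3 m on every side; the baseline figure is 622, less than the 636 limit; a current Standing Certificate is held. But: (e) is triggered — the reference index is 511, below the 573 limit. (f) applies (the qualifying period is 60 days, below the 85 days limit), but is overridden by (g): (g) operates against (f): a current Category 6 Notice is held. (h) operates (a current Tier C Notice is held), but yields to (i): (i) operates against (h): the lot is in a historic district. (j), which would lift (i), does not operate here — the lot is solely residential. So (a) is unavailable.
Exception (b) fails — electrical service is planned.
Exception (c): a current Schedule 3 Notice is held; a current General Approval is held — every condition holds. Turning to paragraph (n): (n) is triggered — the compliance score is 35 points, less than the 36 points limit. Exception (c) does not apply.
Exception (d) does not apply: there is no Standing Waiver in force.
None of the exceptions is available; § 23 applies in full.

Yes — Amara must obtain a building permit.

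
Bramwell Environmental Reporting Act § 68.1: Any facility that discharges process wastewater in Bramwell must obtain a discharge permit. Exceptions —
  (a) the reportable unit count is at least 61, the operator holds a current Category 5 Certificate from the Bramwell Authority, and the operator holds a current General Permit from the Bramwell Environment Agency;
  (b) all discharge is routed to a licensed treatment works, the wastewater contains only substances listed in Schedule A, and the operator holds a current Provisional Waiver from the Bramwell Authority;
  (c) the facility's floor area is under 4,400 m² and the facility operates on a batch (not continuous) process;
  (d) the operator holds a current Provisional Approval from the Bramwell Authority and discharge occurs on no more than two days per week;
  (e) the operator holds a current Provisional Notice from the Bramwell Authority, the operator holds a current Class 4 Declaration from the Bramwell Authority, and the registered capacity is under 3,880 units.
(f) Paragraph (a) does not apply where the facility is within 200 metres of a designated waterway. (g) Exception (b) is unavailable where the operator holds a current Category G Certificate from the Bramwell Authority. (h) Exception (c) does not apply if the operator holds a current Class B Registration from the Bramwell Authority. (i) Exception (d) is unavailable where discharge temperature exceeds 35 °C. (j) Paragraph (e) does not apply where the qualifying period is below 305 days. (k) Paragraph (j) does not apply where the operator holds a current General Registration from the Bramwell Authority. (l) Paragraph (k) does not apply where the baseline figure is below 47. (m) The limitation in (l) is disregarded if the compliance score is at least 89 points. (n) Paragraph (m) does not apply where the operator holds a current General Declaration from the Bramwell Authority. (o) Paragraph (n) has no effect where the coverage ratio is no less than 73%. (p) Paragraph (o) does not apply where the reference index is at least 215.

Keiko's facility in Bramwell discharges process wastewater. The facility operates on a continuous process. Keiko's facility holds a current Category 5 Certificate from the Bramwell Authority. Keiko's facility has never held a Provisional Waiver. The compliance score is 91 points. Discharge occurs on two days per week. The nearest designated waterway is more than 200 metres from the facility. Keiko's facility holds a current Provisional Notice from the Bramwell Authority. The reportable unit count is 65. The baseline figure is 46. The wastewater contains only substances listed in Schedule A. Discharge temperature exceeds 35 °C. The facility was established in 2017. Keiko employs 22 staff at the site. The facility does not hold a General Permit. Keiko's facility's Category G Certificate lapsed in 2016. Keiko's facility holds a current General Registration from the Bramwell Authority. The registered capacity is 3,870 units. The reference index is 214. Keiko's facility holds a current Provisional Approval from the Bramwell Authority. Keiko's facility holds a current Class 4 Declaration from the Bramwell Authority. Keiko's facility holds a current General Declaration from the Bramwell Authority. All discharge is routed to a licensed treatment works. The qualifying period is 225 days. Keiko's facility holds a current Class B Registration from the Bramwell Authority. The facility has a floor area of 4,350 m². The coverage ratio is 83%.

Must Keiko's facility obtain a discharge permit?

No — exception (e) applies; Keiko's facility is not required to obtain a discharge permit.

Exception (a) fails — no General Permit is held.
Exception (b) requires that the operator holds a current Provisional Waiver from the Bramwell Authority; but there is no Provisional Waiver in force, so (b) is unavailable.
Exception (c) does not apply: the facility operates on a continuous process.
All of (d)'s requirements are met (a current Provisional Approval is held; discharge occurs on no more than two days per week). But applying paragraph (i): (i) operates against (d): discharge temperature exceeds 35 °C. (d) is therefore removed.
Exception (e): a current Provisional Notice is held; a current Class 4 Declaration is held; the registered capacity is 3,870 units, under the 3,880 units limit — every condition holds. Applying paragraphs (j)–(p): (j) is engaged (the qualifying period is 225 days, below the 305 days limit), but is itself disapplied by (k): (k) operates against (j): a current General Registration is held. (l) would limit (k) — the baseline figure is 46, below the 47 limit — but (m) sets (l) aside: (m) operates against (l): the compliance score is 91 points, meeting the 89 points threshold. (n) would limit (m) — a current General Declaration is held — but (o) sets (n) aside: (o) applies — the coverage ratio is 83%, meeting the 73% threshold. (p) is not triggered (the reference index is 214, short of 215), so (o) stands. So (e) applies.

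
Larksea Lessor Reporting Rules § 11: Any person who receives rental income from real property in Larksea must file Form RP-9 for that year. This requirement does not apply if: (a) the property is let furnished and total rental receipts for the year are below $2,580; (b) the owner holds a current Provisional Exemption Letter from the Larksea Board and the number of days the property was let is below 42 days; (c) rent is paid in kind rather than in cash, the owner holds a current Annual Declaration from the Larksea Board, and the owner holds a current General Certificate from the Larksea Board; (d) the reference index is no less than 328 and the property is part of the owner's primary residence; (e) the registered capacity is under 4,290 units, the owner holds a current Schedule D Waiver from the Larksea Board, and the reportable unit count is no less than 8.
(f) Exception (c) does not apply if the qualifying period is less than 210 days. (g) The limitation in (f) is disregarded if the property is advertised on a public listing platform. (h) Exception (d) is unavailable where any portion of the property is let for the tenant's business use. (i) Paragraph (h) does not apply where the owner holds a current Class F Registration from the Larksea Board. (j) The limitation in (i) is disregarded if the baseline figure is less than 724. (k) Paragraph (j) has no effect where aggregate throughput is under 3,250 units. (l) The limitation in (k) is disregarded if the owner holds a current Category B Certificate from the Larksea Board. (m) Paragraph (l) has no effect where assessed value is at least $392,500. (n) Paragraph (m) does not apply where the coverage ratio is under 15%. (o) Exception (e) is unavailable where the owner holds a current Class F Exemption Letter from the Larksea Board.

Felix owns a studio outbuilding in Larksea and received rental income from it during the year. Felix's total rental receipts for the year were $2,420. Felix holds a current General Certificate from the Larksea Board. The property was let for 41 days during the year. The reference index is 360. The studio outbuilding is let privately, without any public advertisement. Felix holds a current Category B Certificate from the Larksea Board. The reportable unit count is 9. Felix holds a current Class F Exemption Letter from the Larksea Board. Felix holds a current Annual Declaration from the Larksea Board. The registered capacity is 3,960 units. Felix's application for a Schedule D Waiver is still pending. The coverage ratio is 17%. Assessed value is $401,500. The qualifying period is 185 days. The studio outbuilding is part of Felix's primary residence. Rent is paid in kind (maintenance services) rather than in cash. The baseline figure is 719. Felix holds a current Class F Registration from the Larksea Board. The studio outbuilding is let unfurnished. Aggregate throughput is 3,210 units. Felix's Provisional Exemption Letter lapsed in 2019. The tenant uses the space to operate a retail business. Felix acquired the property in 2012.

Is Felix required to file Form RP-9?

No — exception (d) applies; Felix is not required to file Form RP-9.

Exception (a) does not apply: the property is let unfurnished.
Exception (b) fails — no current Provisional Exemption Letter is held.
Exception (c): rent is paid in kind; a current Annual Declaration is held; a current General Certificate is held — every condition holds. Turning to paragraphs (f)–(g): (f) applies — the qualifying period is 185 days, less than the 210 days limit. (g), which would lift (f), does not operate here — the property is let privately without advertisement. So (c) is unavailable.
Exception (d): the reference index is 360, meeting the 328 threshold; the studio outbuilding is part of the primary residence — every condition holds. As to paragraphs (h)–(n): (h) is engaged (the space is let for business use), but yields to (i): (i) operates against (h): a current Class F Registration is held. (j) would limit (i) — the baseline figure is 719, less than the 724 limit — but (k) sets (j) aside: (k) operates against (j): aggregate throughput is 3,210 units, under the 3,250 units limit. (l) is engaged (a current Category B Certificate is held), but is displaced by (m): (m) operates against (l): assessed value is $401,500, meeting the $392,500 threshold. (n) is inapplicable (the coverage ratio is 17%, not under 15%), so (m) stands. (d) remains available.
Exception (e) fails — no current Schedule D Waiver is held.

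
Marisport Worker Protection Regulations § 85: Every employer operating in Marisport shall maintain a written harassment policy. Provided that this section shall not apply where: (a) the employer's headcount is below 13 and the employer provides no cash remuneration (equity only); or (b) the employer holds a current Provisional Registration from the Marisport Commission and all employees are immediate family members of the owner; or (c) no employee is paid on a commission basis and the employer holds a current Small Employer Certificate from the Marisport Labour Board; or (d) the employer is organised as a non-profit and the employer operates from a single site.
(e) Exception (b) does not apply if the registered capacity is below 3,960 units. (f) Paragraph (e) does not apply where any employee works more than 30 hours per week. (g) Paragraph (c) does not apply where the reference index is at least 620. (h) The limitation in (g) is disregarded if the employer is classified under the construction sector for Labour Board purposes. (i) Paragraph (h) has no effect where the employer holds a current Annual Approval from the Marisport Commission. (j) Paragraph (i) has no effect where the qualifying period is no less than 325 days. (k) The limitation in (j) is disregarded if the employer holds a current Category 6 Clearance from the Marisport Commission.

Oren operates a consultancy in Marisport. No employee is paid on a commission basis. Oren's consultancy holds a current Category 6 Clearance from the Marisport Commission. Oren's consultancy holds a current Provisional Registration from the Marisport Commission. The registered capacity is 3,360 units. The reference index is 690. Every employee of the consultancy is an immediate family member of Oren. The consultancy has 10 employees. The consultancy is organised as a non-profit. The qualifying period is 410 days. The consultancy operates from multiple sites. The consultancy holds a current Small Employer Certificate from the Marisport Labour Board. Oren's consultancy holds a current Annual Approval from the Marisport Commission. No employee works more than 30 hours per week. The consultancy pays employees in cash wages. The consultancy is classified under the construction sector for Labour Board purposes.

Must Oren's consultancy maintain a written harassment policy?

Exception (a) requires that the employer provides no cash remuneration (equity only); but employees are paid cash wages, so (a) is unavailable.
Exception (b)'s conditions are all satisfied: a current Provisional Registration is held; every employee is an immediate family member. But: (e) operates — the registered capacity is 3,360 units, below the 3,960 units limit. (f), which would lift (e), is not engaged — no employee exceeds 30 hours/week. (b) is therefore removed.
Exception (c): no employee is paid on commission; a current Small Employer Certificate is held — every condition holds. Turning to paragraphs (g)–(k): (g) operates against (c): the reference index is 690, meeting the 620 threshold. (h) is triggered (the consultancy is classified under the construction sector), but is set aside by (i): (i) operates against (h): a current Annual Approval is held. (j) would limit (i) — the qualifying period is 410 days, meeting the 325 days threshold — but (k) sets (j) aside: (k) is triggered — a current Category 6 Clearance is held. So (c) is unavailable.
Exception (d) fails — the employer operates from multiple sites.
No exception displaces § 85.

Yes — Oren's consultancy must maintain a written harassment policy.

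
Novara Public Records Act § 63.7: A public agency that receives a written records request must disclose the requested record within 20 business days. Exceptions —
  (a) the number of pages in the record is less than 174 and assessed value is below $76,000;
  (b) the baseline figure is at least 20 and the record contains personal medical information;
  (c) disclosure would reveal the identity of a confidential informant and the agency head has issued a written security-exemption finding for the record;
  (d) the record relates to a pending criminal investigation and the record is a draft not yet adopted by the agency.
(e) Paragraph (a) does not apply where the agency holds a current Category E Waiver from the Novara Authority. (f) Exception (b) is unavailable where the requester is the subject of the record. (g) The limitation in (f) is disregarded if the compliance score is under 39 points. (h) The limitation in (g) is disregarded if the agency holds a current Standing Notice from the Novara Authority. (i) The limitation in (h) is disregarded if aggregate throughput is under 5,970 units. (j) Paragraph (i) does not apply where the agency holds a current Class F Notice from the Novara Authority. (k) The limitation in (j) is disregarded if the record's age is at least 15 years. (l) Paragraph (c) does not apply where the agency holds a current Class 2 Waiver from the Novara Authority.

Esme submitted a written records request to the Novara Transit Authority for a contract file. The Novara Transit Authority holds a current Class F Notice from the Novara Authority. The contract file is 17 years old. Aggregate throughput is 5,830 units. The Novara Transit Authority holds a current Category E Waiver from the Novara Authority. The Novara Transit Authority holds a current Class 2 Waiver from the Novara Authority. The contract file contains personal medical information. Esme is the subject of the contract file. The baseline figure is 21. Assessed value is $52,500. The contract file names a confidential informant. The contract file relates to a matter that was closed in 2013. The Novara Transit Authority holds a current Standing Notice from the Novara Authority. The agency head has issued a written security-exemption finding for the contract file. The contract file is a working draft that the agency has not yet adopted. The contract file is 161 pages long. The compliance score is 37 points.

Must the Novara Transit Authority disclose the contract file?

No — exception (b) applies; the Novara Transit Authority is not required to disclose the contract file.

Exception (a): the number of pages in the record is 161, less than the 174 limit; assessed value is $52,500, below the $76,000 limit — every condition holds. But applying paragraph (e): (e) operates against (a): a current Category E Waiver is held. Exception (a) does not apply.
All of (b)'s requirements are met (the baseline figure is 21, meeting the 20 threshold; the contract file contains personal medical information). Considering the limiting provisions: (f) would limit (b) — Esme is the subject of the contract file — but (g) sets (f) aside: (g) operates against (f): the compliance score is 37 points, under the 39 points limit. (h) would limit (g) — a current Standing Notice is held — but (i) sets (h) aside: (i) is engaged — aggregate throughput is 5,830 units, under the 5,970 units limit. (j) would limit (i) — a current Class F Notice is held — but (k) sets (j) aside: (k) is triggered — the record's age is 17 years, meeting the 15 years threshold. (b) remains available.
All of (c)'s requirements are met (the contract file names a confidential informant; a written security-exemption finding has been issued). However, paragraph (l) must be considered: (l) operates against (c): a current Class 2 Waiver is held. (c) is therefore removed.
Exception (d) does not apply: the contract file relates to a closed matter.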